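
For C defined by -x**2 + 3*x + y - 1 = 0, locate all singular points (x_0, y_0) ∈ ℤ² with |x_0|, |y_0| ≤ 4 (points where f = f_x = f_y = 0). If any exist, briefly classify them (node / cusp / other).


No singular points in the scanned grid; C is smooth there.

Compute partial derivatives:
  f_x = 3 - 2*x.
  f_y = 1.
f_y = 1 is a nonzero constant, so f_y never vanishes: no point (x, y) can satisfy f = f_x = f_y = 0. In particular no (x, y) ∈ {−4, ..., 4}² is singular; the curve is smooth.


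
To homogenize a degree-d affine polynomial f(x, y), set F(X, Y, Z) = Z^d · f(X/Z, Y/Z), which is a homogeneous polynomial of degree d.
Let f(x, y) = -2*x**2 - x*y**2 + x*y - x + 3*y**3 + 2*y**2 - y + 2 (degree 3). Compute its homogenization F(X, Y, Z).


F(X, Y, Z) = -2*X**2*Z - X*Y**2 + X*Y*Z - X*Z**2 + 3*Y**3 + 2*Y**2*Z - Y*Z**2 + 2*Z**3

deg(f) = 3.
Substitute x = X/Z, y = Y/Z into f, then multiply by Z^3.
  monomial -2·x^2·y^0 ↦ -2·X^2·Y^0·Z^1.
  monomial -1·x^1·y^2 ↦ -1·X^1·Y^2·Z^0.
  monomial 1·x^1·y^1 ↦ 1·X^1·Y^1·Z^1.
  monomial -1·x^1·y^0 ↦ -1·X^1·Y^0·Z^2.
  monomial 3·x^0·y^3 ↦ 3·X^0·Y^3·Z^0.
  monomial 2·x^0·y^2 ↦ 2·X^0·Y^2·Z^1.
  monomial -1·x^0·y^1 ↦ -1·X^0·Y^1·Z^2.
  monomial 2·x^0·y^0 ↦ 2·X^0·Y^0·Z^3.
Collecting: F(X, Y, Z) = -2*X**2*Z - X*Y**2 + X*Y*Z - X*Z**2 + 3*Y**3 + 2*Y**2*Z - Y*Z**2 + 2*Z**3.


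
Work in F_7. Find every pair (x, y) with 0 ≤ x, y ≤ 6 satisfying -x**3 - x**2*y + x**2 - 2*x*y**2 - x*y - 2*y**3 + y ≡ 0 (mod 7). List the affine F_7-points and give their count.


Affine F_7-points: {(0, 0), (0, 2), (0, 5), (1, 0), (4, 1), (4, 3), (4, 6), (5, 4)}; count = 8.

For each of the 49 pairs (x, y) ∈ F_7², evaluate f(x, y) mod 7. Record the zeros.
  x = 0: [0↦0, 1↦6, 2↦0, 3↦5, 4↦2, 5↦0, 6↦1]  zeros at y ∈ {0, 2, 5}
  x = 1: [0↦0, 1↦2, 2↦2, 3↦2, 4↦4, 5↦3, 6↦1]  zeros at y ∈ {0}
  x = 2: [0↦3, 1↦6, 2↦3, 3↦3, 4↦1, 5↦6, 6↦6]  zeros at y ∈ ∅
  x = 3: [0↦3, 1↦5, 2↦4, 3↦2, 4↦1, 5↦3, 6↦3]  zeros at y ∈ ∅
  x = 4: [0↦1, 1↦0, 2↦6, 3↦0, 4↦5, 5↦2, 6↦0]  zeros at y ∈ {1, 3, 6}
  x = 5: [0↦5, 1↦6, 2↦3, 3↦5, 4↦0, 5↦4, 6↦5]  zeros at y ∈ {4}
  x = 6: [0↦2, 1↦3, 2↦3, 3↦4, 4↦1, 5↦3, 6↦5]  zeros at y ∈ ∅
Collecting zeros: affine points = {(0, 0), (0, 2), (0, 5), (1, 0), (4, 1), (4, 3), (4, 6), (5, 4)}.
Total count |C(F_7)_aff| = 8.


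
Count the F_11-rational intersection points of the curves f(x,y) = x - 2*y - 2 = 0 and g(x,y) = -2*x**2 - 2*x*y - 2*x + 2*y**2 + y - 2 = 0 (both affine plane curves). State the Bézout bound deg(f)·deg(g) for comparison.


Common zeros: ∅; count = 0; Bézout bound = 2.

deg(f) = 1, deg(g) = 2, so Bézout bound = 2.
Scan x ∈ F_11. For each x, list the y ∈ F_11 with f(x, y) ≡ 0 and those with g(x, y) ≡ 0 (mod 11); the common zeros in that column are the intersection.
  x = 0: f ≡ 0 at y ∈ {10}; g ≡ 0 at y ∈ ∅; common: ∅.
  x = 1: f ≡ 0 at y ∈ {5}; g ≡ 0 at y ∈ {2, 4}; common: ∅.
  x = 2: f ≡ 0 at y ∈ {0}; g ≡ 0 at y ∈ {9}; common: ∅.
  x = 3: f ≡ 0 at y ∈ {6}; g ≡ 0 at y ∈ ∅; common: ∅.
  x = 4: f ≡ 0 at y ∈ {1}; g ≡ 0 at y ∈ {10}; common: ∅.
  x = 5: f ≡ 0 at y ∈ {7}; g ≡ 0 at y ∈ {4, 6}; common: ∅.
  x = 6: f ≡ 0 at y ∈ {2}; g ≡ 0 at y ∈ ∅; common: ∅.
  x = 7: f ≡ 0 at y ∈ {8}; g ≡ 0 at y ∈ {2, 10}; common: ∅.
  x = 8: f ≡ 0 at y ∈ {3}; g ≡ 0 at y ∈ ∅; common: ∅.
  x = 9: f ≡ 0 at y ∈ {9}; g ≡ 0 at y ∈ ∅; common: ∅.
  x = 10: f ≡ 0 at y ∈ {4}; g ≡ 0 at y ∈ {6, 9}; common: ∅.
Collecting: common zeros = ∅, so the count is 0.
Comparison with the Bézout bound: 0 ≤ 2 = deg(f)·deg(g), as expected for curves with no common component (the affine F_11-count falls short of the bound because intersections may lie at infinity, over extension fields, or carry multiplicity).


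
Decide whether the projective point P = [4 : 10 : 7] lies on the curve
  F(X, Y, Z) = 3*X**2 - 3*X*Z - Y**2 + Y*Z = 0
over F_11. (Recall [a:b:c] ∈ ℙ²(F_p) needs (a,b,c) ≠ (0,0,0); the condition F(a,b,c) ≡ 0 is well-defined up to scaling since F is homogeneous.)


F(4,10,7) ≡ 0 (mod 11); P is on the curve.

Evaluate F(4, 10, 7) term-by-term (mod 11).
  3*X**2 ↦ 3·16·1·1 = 48
  -3*X*Z ↦ -3·4·1·7 = -84
  -Y**2 ↦ -1·1·100·1 = -100
  Y*Z ↦ 1·1·10·7 = 70
Sum: F(4, 10, 7) = (48) + (-84) + (-100) + (70) = -66.
Reducing mod 11: -66 ≡ 0 (mod 11).
Since F(a, b, c) ≡ 0 (mod 11), P lies on the curve.


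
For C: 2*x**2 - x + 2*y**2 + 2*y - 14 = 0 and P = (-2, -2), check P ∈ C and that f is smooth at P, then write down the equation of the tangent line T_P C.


Tangent line at P: -9*x - 6*y - 30 = 0.

Step 1: f(-2, -2) = 0, so P lies on C.
Step 2: partial derivatives
  f_x(x, y) = 4*x - 1, f_y(x, y) = 4*y + 2.
  f_x(P) = -9, f_y(P) = -6 (gradient nonzero, so P is smooth).
Step 3: tangent line at P: -9·(x − -2) + -6·(y − -2) = 0.
Expanding: -9*x - 6*y - 30 = 0.


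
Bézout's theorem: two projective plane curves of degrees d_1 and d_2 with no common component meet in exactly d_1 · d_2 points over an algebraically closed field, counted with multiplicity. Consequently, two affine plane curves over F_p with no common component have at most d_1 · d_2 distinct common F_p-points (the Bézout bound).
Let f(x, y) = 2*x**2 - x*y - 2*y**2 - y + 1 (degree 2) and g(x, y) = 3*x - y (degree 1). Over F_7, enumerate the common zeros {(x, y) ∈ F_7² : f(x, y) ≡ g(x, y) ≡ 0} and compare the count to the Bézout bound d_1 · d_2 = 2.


Common zeros: {(1, 3), (4, 5)}; count = 2; Bézout bound = 2.

deg(f) = 2, deg(g) = 1, so Bézout bound = 2.
Scan x ∈ F_7. For each x, list the y ∈ F_7 with f(x, y) ≡ 0 and those with g(x, y) ≡ 0 (mod 7); the common zeros in that column are the intersection.
  x = 0: f ≡ 0 at y ∈ {4, 6}; g ≡ 0 at y ∈ {0}; common: ∅.
  x = 1: f ≡ 0 at y ∈ {3}; g ≡ 0 at y ∈ {3}; common: {3}.
  x = 2: f ≡ 0 at y ∈ {4, 5}; g ≡ 0 at y ∈ {6}; common: ∅.
  x = 3: f ≡ 0 at y ∈ {6}; g ≡ 0 at y ∈ {2}; common: ∅.
  x = 4: f ≡ 0 at y ∈ {3, 5}; g ≡ 0 at y ∈ {5}; common: {5}.
  x = 5: f ≡ 0 at y ∈ ∅; g ≡ 0 at y ∈ {1}; common: ∅.
  x = 6: f ≡ 0 at y ∈ ∅; g ≡ 0 at y ∈ {4}; common: ∅.
Collecting: common zeros = {(1, 3), (4, 5)}, so the count is 2.
Comparison with the Bézout bound: 2 ≤ 2 = deg(f)·deg(g), as expected for curves with no common component (the bound is attained).


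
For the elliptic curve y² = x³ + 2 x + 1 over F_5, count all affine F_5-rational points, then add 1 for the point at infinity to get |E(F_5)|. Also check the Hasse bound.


Affine points = {(0, 1), (0, 4), (1, 2), (1, 3), (3, 2), (3, 3)}; affine count = 6; |E(F_5)| = 7.

Discriminant check: Δ ∝ 4a³ + 27b² = 4·2³ + 27·1² = 4·8 + 27·1 ≡ 4 (mod 5). Nonzero ⇒ E is nonsingular.
For each x ∈ F_5, compute rhs = x³ + 2·x + 1 mod 5, then count y ∈ F_5 with y² ≡ rhs.
  x = 0: rhs = 1, matching y values: 1, 4 (2 points).
  x = 1: rhs = 4, matching y values: 2, 3 (2 points).
  x = 2: rhs = 3, matching y values: none (0 points).
  x = 3: rhs = 4, matching y values: 2, 3 (2 points).
  x = 4: rhs = 3, matching y values: none (0 points).
Total affine count: 6.
Full point count |E(F_5)| = 6 + 1 = 7.
Hasse bound: |7 − (5+1)| = |1| = 1 ≤ 2√5 ≈ 4.4721 ✓.


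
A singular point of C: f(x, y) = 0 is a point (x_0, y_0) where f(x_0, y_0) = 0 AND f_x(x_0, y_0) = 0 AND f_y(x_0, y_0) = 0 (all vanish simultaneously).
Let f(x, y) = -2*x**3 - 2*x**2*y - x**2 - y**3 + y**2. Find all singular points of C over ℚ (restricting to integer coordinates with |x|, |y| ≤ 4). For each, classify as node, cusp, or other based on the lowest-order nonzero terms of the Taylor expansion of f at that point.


Singular points: {(0, 0)}; classification: node.

Compute partial derivatives:
  f_x = -6*x**2 - 4*x*y - 2*x.
  f_y = -2*x**2 - 3*y**2 + 2*y.
Scan x_0 ∈ {−4, ..., 4}. For each x_0, f_y(x_0, y) is a polynomial in y; find its integer roots y ∈ {−4, ..., 4}, then test f_x and f at those candidates.
  x = -4: f_y(-4, y) = -3*y**2 + 2*y - 32; no integer root y with |y| ≤ 4.
  x = -3: f_y(-3, y) = -3*y**2 + 2*y - 18; no integer root y with |y| ≤ 4.
  x = -2: f_y(-2, y) = -3*y**2 + 2*y - 8; no integer root y with |y| ≤ 4.
  x = -1: f_y(-1, y) = -3*y**2 + 2*y - 2; no integer root y with |y| ≤ 4.
  x = 0: f_y(0, y) = -3*y**2 + 2*y; vanishes at y ∈ {0}. (0, 0): f_x = 0, f = 0 — SINGULAR.
  x = 1: f_y(1, y) = -3*y**2 + 2*y - 2; no integer root y with |y| ≤ 4.
  x = 2: f_y(2, y) = -3*y**2 + 2*y - 8; no integer root y with |y| ≤ 4.
  x = 3: f_y(3, y) = -3*y**2 + 2*y - 18; no integer root y with |y| ≤ 4.
  x = 4: f_y(4, y) = -3*y**2 + 2*y - 32; no integer root y with |y| ≤ 4.
Only singular point on the grid: (0, 0).
Classify: substitute x = 0 + u, y = 0 + v and expand: f = -2*u**3 - 2*u**2*v - u**2 - v**3 + v**2.
No constant or linear terms (consistent with a singular point). Quadratic part: -u**2 + v**2. Cubic part: -2*u**3 - 2*u**2*v - v**3.
The quadratic part v**2 - u**2 = (v − u)(v + u) splits into two distinct linear factors, so there are two distinct tangent lines y − 0 = ±(x − 0) — this is a node (ordinary double point).
Classification: node.


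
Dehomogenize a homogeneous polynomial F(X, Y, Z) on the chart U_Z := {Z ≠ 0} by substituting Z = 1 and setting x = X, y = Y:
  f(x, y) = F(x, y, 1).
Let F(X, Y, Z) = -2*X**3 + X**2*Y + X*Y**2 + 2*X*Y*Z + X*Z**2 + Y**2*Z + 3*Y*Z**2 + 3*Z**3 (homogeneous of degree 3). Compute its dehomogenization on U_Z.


f(x, y) = -2*x**3 + x**2*y + x*y**2 + 2*x*y + x + y**2 + 3*y + 3

On U_Z we set Z = 1. Each monomial c·X^i·Y^j·Z^k in F becomes c·x^i·y^j·1^k = c·x^i·y^j.
Substituting Z = 1: F(X, Y, 1) = -2*x**3 + x**2*y + x*y**2 + 2*x*y + x + y**2 + 3*y + 3.
Note: deg(f) ≤ deg(F) = 3; strict inequality happens when F is divisible by Z (lost terms).


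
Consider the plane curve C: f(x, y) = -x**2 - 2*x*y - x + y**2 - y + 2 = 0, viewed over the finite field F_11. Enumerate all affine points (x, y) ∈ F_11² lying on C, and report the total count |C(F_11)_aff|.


Affine F_11-points: {(0, 5), (0, 7), (1, 0), (1, 3), (3, 3), (3, 4), (7, 7), (7, 8), (9, 0), (9, 8), (10, 4), (10, 6)}; count = 12.

For each of the 121 pairs (x, y) ∈ F_11², evaluate f(x, y) mod 11. Record the zeros.
  x = 0: [0↦2, 1↦2, 2↦4, 3↦8, 4↦3, 5↦0, 6↦10, 7↦0, 8↦3, 9↦8, 10↦4]  zeros at y ∈ {5, 7}
  x = 1: [0↦0, 1↦9, 2↦9, 3↦0, 4↦4, 5↦10, 6↦7, 7↦6, 8↦7, 9↦10, 10↦4]  zeros at y ∈ {0, 3}
  x = 2: [0↦7, 1↦3, 2↦1, 3↦1, 4↦3, 5↦7, 6↦2, 7↦10, 8↦9, 9↦10, 10↦2]  zeros at y ∈ ∅
  x = 3: [0↦1, 1↦6, 2↦2, 3↦0, 4↦0, 5↦2, 6↦6, 7↦1, 8↦9, 9↦8, 10↦9]  zeros at y ∈ {3, 4}
  x = 4: [0↦4, 1↦7, 2↦1, 3↦8, 4↦6, 5↦6, 6↦8, 7↦1, 8↦7, 9↦4, 10↦3]  zeros at y ∈ ∅
  x = 5: [0↦5, 1↦6, 2↦9, 3↦3, 4↦10, 5↦8, 6↦8, 7↦10, 8↦3, 9↦9, 10↦6]  zeros at y ∈ ∅
  x = 6: [0↦4, 1↦3, 2↦4, 3↦7, 4↦1, 5↦8, 6↦6, 7↦6, 8↦8, 9↦1, 10↦7]  zeros at y ∈ ∅
  x = 7: [0↦1, 1↦9, 2↦8, 3↦9, 4↦1, 5↦6, 6↦2, 7↦0, 8↦0, 9↦2, 10↦6]  zeros at y ∈ {7, 8}
  x = 8: [0↦7, 1↦2, 2↦10, 3↦9, 4↦10, 5↦2, 6↦7, 7↦3, 8↦1, 9↦1, 10↦3]  zeros at y ∈ ∅
  x = 9: [0↦0, 1↦4, 2↦10, 3↦7, 4↦6, 5↦7, 6↦10, 7↦4, 8↦0, 9↦9, 10↦9]  zeros at y ∈ {0, 8}
  x = 10: [0↦2, 1↦4, 2↦8, 3↦3, 4↦0, 5↦10, 6↦0, 7↦3, 8↦8, 9↦4, 10↦2]  zeros at y ∈ {4, 6}
Collecting zeros: affine points = {(0, 5), (0, 7), (1, 0), (1, 3), (3, 3), (3, 4), (7, 7), (7, 8), (9, 0), (9, 8), (10, 4), (10, 6)}.
Total count |C(F_11)_aff| = 12.


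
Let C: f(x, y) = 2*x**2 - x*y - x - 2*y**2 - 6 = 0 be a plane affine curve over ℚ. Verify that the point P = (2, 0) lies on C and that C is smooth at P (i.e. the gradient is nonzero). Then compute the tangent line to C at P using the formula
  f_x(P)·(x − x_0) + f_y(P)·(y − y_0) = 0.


Tangent line at P: 7*x - 2*y - 14 = 0.

Step 1: f(2, 0) = 0, so P lies on C.
Step 2: partial derivatives
  f_x(x, y) = 4*x - y - 1, f_y(x, y) = -x - 4*y.
  f_x(P) = 7, f_y(P) = -2 (gradient nonzero, so P is smooth).
Step 3: tangent line at P: 7·(x − 2) + -2·(y − 0) = 0.
Expanding: 7*x - 2*y - 14 = 0.


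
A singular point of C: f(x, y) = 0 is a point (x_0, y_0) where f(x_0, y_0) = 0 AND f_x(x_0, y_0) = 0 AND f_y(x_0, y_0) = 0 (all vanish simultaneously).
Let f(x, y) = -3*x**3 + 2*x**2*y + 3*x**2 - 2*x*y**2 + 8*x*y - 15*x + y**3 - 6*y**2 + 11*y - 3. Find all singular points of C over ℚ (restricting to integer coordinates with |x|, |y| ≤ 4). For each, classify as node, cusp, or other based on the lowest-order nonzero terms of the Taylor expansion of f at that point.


Singular points: {(1, 3)}; classification: cusp.

Compute partial derivatives:
  f_x = -9*x**2 + 4*x*y + 6*x - 2*y**2 + 8*y - 15.
  f_y = 2*x**2 - 4*x*y + 8*x + 3*y**2 - 12*y + 11.
Scan x_0 ∈ {−4, ..., 4}. For each x_0, f_y(x_0, y) is a polynomial in y; find its integer roots y ∈ {−4, ..., 4}, then test f_x and f at those candidates.
  x = -4: f_y(-4, y) = 3*y**2 + 4*y + 11; no integer root y with |y| ≤ 4.
  x = -3: f_y(-3, y) = 3*y**2 + 5; no integer root y with |y| ≤ 4.
  x = -2: f_y(-2, y) = 3*y**2 - 4*y + 3; no integer root y with |y| ≤ 4.
  x = -1: f_y(-1, y) = 3*y**2 - 8*y + 5; vanishes at y ∈ {1}. (-1, 1): f_x = -28 ≠ 0.
  x = 0: f_y(0, y) = 3*y**2 - 12*y + 11; no integer root y with |y| ≤ 4.
  x = 1: f_y(1, y) = 3*y**2 - 16*y + 21; vanishes at y ∈ {3}. (1, 3): f_x = 0, f = 0 — SINGULAR.
  x = 2: f_y(2, y) = 3*y**2 - 20*y + 35; no integer root y with |y| ≤ 4.
  x = 3: f_y(3, y) = 3*y**2 - 24*y + 53; no integer root y with |y| ≤ 4.
  x = 4: f_y(4, y) = 3*y**2 - 28*y + 75; no integer root y with |y| ≤ 4.
Only singular point on the grid: (1, 3).
Classify: substitute x = 1 + u, y = 3 + v and expand: f = -3*u**3 + 2*u**2*v - 2*u*v**2 + v**3 + v**2.
No constant or linear terms (consistent with a singular point). Quadratic part: v**2. Cubic part: -3*u**3 + 2*u**2*v - 2*u*v**2 + v**3.
The quadratic part v**2 is a perfect square, so there is a single (double) tangent line v = 0, i.e. y = 3. Restricting the cubic part to that line (v = 0) leaves -3*u**3 ≠ 0, so f is not divisible by v and the branch is v² ≈ 3*u**3 to lowest order — this is a cusp.
Classification: cusp.


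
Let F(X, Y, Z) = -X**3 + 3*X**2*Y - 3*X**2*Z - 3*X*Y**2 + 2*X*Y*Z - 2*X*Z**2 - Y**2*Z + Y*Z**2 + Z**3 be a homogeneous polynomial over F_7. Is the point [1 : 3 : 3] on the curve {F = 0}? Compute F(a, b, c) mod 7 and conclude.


F(1,3,3) ≡ 6 (mod 7); P is NOT on the curve.

Evaluate F(1, 3, 3) term-by-term (mod 7).
  -X**3 ↦ -1·1·1·1 = -1
  3*X**2*Y ↦ 3·1·3·1 = 9
  -3*X**2*Z ↦ -3·1·1·3 = -9
  -3*X*Y**2 ↦ -3·1·9·1 = -27
  2*X*Y*Z ↦ 2·1·3·3 = 18
  -2*X*Z**2 ↦ -2·1·1·9 = -18
  -Y**2*Z ↦ -1·1·9·3 = -27
  Y*Z**2 ↦ 1·1·3·9 = 27
  Z**3 ↦ 1·1·1·27 = 27
Sum: F(1, 3, 3) = (-1) + (9) + (-9) + (-27) + (18) + (-18) + (-27) + (27) + (27) = -1.
Reducing mod 7: -1 ≡ 6 (mod 7).
Since F(a, b, c) ≡ 6 ≠ 0 (mod 7), P does NOT lie on the curve.


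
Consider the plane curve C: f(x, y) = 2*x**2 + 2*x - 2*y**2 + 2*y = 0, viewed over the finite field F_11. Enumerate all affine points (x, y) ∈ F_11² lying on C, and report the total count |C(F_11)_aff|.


Affine F_11-points: {(0, 0), (0, 1), (1, 2), (1, 10), (2, 3), (2, 9), (3, 4), (3, 8), (4, 5), (4, 7), (5, 6), (6, 5), (6, 7), (7, 4), (7, 8), (8, 3), (8, 9), (9, 2), (9, 10), (10, 0), (10, 1)}; count = 21.

For each of the 121 pairs (x, y) ∈ F_11², evaluate f(x, y) mod 11. Record the zeros.
  x = 0: [0↦0, 1↦0, 2↦7, 3↦10, 4↦9, 5↦4, 6↦6, 7↦4, 8↦9, 9↦10, 10↦7]  zeros at y ∈ {0, 1}
  x = 1: [0↦4, 1↦4, 2↦0, 3↦3, 4↦2, 5↦8, 6↦10, 7↦8, 8↦2, 9↦3, 10↦0]  zeros at y ∈ {2, 10}
  x = 2: [0↦1, 1↦1, 2↦8, 3↦0, 4↦10, 5↦5, 6↦7, 7↦5, 8↦10, 9↦0, 10↦8]  zeros at y ∈ {3, 9}
  x = 3: [0↦2, 1↦2, 2↦9, 3↦1, 4↦0, 5↦6, 6↦8, 7↦6, 8↦0, 9↦1, 10↦9]  zeros at y ∈ {4, 8}
  x = 4: [0↦7, 1↦7, 2↦3, 3↦6, 4↦5, 5↦0, 6↦2, 7↦0, 8↦5, 9↦6, 10↦3]  zeros at y ∈ {5, 7}
  x = 5: [0↦5, 1↦5, 2↦1, 3↦4, 4↦3, 5↦9, 6↦0, 7↦9, 8↦3, 9↦4, 10↦1]  zeros at y ∈ {6}
  x = 6: [0↦7, 1↦7, 2↦3, 3↦6, 4↦5, 5↦0, 6↦2, 7↦0, 8↦5, 9↦6, 10↦3]  zeros at y ∈ {5, 7}
  x = 7: [0↦2, 1↦2, 2↦9, 3↦1, 4↦0, 5↦6, 6↦8, 7↦6, 8↦0, 9↦1, 10↦9]  zeros at y ∈ {4, 8}
  x = 8: [0↦1, 1↦1, 2↦8, 3↦0, 4↦10, 5↦5, 6↦7, 7↦5, 8↦10, 9↦0, 10↦8]  zeros at y ∈ {3, 9}
  x = 9: [0↦4, 1↦4, 2↦0, 3↦3, 4↦2, 5↦8, 6↦10, 7↦8, 8↦2, 9↦3, 10↦0]  zeros at y ∈ {2, 10}
  x = 10: [0↦0, 1↦0, 2↦7, 3↦10, 4↦9, 5↦4, 6↦6, 7↦4, 8↦9, 9↦10, 10↦7]  zeros at y ∈ {0, 1}
Collecting zeros: affine points = {(0, 0), (0, 1), (1, 2), (1, 10), (2, 3), (2, 9), (3, 4), (3, 8), (4, 5), (4, 7), (5, 6), (6, 5), (6, 7), (7, 4), (7, 8), (8, 3), (8, 9), (9, 2), (9, 10), (10, 0), (10, 1)}.
Total count |C(F_11)_aff| = 21.


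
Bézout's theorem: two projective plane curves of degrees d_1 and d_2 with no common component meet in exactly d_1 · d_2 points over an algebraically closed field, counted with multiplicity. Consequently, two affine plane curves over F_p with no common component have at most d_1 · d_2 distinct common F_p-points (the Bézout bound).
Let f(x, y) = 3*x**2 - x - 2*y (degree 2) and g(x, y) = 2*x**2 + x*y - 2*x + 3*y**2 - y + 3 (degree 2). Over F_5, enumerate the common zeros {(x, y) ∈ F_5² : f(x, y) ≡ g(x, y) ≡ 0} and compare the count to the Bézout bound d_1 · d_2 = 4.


Common zeros: {(4, 2)}; count = 1; Bézout bound = 4.

deg(f) = 2, deg(g) = 2, so Bézout bound = 4.
Scan x ∈ F_5. For each x, list the y ∈ F_5 with f(x, y) ≡ 0 and those with g(x, y) ≡ 0 (mod 5); the common zeros in that column are the intersection.
  x = 0: f ≡ 0 at y ∈ {0}; g ≡ 0 at y ∈ {1}; common: ∅.
  x = 1: f ≡ 0 at y ∈ {1}; g ≡ 0 at y ∈ {2, 3}; common: ∅.
  x = 2: f ≡ 0 at y ∈ {0}; g ≡ 0 at y ∈ ∅; common: ∅.
  x = 3: f ≡ 0 at y ∈ {2}; g ≡ 0 at y ∈ {0, 1}; common: ∅.
  x = 4: f ≡ 0 at y ∈ {2}; g ≡ 0 at y ∈ {2}; common: {2}.
Collecting: common zeros = {(4, 2)}, so the count is 1.
Comparison with the Bézout bound: 1 ≤ 4 = deg(f)·deg(g), as expected for curves with no common component (the affine F_5-count falls short of the bound because intersections may lie at infinity, over extension fields, or carry multiplicity).


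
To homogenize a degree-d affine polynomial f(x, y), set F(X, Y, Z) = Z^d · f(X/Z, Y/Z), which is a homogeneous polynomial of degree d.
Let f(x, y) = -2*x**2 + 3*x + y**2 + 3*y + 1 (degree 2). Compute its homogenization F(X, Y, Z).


F(X, Y, Z) = -2*X**2 + 3*X*Z + Y**2 + 3*Y*Z + Z**2

deg(f) = 2.
Substitute x = X/Z, y = Y/Z into f, then multiply by Z^2.
  monomial -2·x^2·y^0 ↦ -2·X^2·Y^0·Z^0.
  monomial 3·x^1·y^0 ↦ 3·X^1·Y^0·Z^1.
  monomial 1·x^0·y^2 ↦ 1·X^0·Y^2·Z^0.
  monomial 3·x^0·y^1 ↦ 3·X^0·Y^1·Z^1.
  monomial 1·x^0·y^0 ↦ 1·X^0·Y^0·Z^2.
Collecting: F(X, Y, Z) = -2*X**2 + 3*X*Z + Y**2 + 3*Y*Z + Z**2.


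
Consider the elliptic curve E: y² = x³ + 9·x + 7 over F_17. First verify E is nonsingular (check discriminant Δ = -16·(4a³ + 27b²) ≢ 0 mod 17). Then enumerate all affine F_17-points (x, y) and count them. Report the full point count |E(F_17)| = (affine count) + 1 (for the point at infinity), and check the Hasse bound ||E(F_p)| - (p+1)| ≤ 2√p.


Affine points = {(1, 0), (2, 4), (2, 13), (8, 8), (8, 9), (9, 1), (9, 16), (10, 3), (10, 14), (11, 3), (11, 14), (13, 3), (13, 14), (14, 2), (14, 15), (15, 7), (15, 10)}; affine count = 17; |E(F_17)| = 18.

Discriminant check: Δ ∝ 4a³ + 27b² = 4·9³ + 27·7² = 4·729 + 27·49 ≡ 6 (mod 17). Nonzero ⇒ E is nonsingular.
For each x ∈ F_17, compute rhs = x³ + 9·x + 7 mod 17, then count y ∈ F_17 with y² ≡ rhs.
  x = 0: rhs = 7, matching y values: none (0 points).
  x = 1: rhs = 0, matching y values: 0 (1 points).
  x = 2: rhs = 16, matching y values: 4, 13 (2 points).
  x = 3: rhs = 10, matching y values: none (0 points).
  x = 4: rhs = 5, matching y values: none (0 points).
  x = 5: rhs = 7, matching y values: none (0 points).
  x = 6: rhs = 5, matching y values: none (0 points).
  x = 7: rhs = 5, matching y values: none (0 points).
  x = 8: rhs = 13, matching y values: 8, 9 (2 points).
  x = 9: rhs = 1, matching y values: 1, 16 (2 points).
  x = 10: rhs = 9, matching y values: 3, 14 (2 points).
  x = 11: rhs = 9, matching y values: 3, 14 (2 points).
  x = 12: rhs = 7, matching y values: none (0 points).
  x = 13: rhs = 9, matching y values: 3, 14 (2 points).
  x = 14: rhs = 4, matching y values: 2, 15 (2 points).
  x = 15: rhs = 15, matching y values: 7, 10 (2 points).
  x = 16: rhs = 14, matching y values: none (0 points).
Total affine count: 17.
Full point count |E(F_17)| = 17 + 1 = 18.
Hasse bound: |18 − (17+1)| = |0| = 0 ≤ 2√17 ≈ 8.2462 ✓.


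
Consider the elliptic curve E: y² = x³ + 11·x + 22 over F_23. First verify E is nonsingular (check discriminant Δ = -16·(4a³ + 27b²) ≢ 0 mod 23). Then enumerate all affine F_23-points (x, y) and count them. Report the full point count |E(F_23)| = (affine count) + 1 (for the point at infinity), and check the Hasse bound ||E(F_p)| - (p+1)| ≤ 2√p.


Affine points = {(2, 11), (2, 12), (3, 6), (3, 17), (5, 8), (5, 15), (8, 1), (8, 22), (11, 5), (11, 18), (13, 4), (13, 19), (16, 4), (16, 19), (17, 4), (17, 19), (18, 7), (18, 16), (19, 11), (19, 12), (20, 10), (20, 13)}; affine count = 22; |E(F_23)| = 23.

Discriminant check: Δ ∝ 4a³ + 27b² = 4·11³ + 27·22² = 4·1331 + 27·484 ≡ 15 (mod 23). Nonzero ⇒ E is nonsingular.
For each x ∈ F_23, compute rhs = x³ + 11·x + 22 mod 23, then count y ∈ F_23 with y² ≡ rhs.
  x = 0: rhs = 22, matching y values: none (0 points).
  x = 1: rhs = 11, matching y values: none (0 points).
  x = 2: rhs = 6, matching y values: 11, 12 (2 points).
  x = 3: rhs = 13, matching y values: 6, 17 (2 points).
  x = 4: rhs = 15, matching y values: none (0 points).
  x = 5: rhs = 18, matching y values: 8, 15 (2 points).
  x = 6: rhs = 5, matching y values: none (0 points).
  x = 7: rhs = 5, matching y values: none (0 points).
  x = 8: rhs = 1, matching y values: 1, 22 (2 points).
  x = 9: rhs = 22, matching y values: none (0 points).
  x = 10: rhs = 5, matching y values: none (0 points).
  x = 11: rhs = 2, matching y values: 5, 18 (2 points).
  x = 12: rhs = 19, matching y values: none (0 points).
  x = 13: rhs = 16, matching y values: 4, 19 (2 points).
  x = 14: rhs = 22, matching y values: none (0 points).
  x = 15: rhs = 20, matching y values: none (0 points).
  x = 16: rhs = 16, matching y values: 4, 19 (2 points).
  x = 17: rhs = 16, matching y values: 4, 19 (2 points).
  x = 18: rhs = 3, matching y values: 7, 16 (2 points).
  x = 19: rhs = 6, matching y values: 11, 12 (2 points).
  x = 20: rhs = 8, matching y values: 10, 13 (2 points).
  x = 21: rhs = 15, matching y values: none (0 points).
  x = 22: rhs = 10, matching y values: none (0 points).
Total affine count: 22.
Full point count |E(F_23)| = 22 + 1 = 23.
Hasse bound: |23 − (23+1)| = |-1| = 1 ≤ 2√23 ≈ 9.5917 ✓.


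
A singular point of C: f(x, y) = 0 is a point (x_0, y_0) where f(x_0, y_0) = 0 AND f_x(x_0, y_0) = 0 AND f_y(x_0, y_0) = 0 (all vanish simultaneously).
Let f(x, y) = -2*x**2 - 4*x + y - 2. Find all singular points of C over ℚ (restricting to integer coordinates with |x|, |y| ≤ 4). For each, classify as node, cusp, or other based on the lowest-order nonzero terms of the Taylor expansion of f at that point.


No singular points in the scanned grid; C is smooth there.

Compute partial derivatives:
  f_x = -4*x - 4.
  f_y = 1.
f_y = 1 is a nonzero constant, so f_y never vanishes: no point (x, y) can satisfy f = f_x = f_y = 0. In particular no (x, y) ∈ {−4, ..., 4}² is singular; the curve is smooth.


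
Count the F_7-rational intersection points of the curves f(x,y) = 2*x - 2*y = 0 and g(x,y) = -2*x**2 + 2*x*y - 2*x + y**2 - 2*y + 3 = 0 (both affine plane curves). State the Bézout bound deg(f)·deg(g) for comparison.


Common zeros: {(1, 1), (3, 3)}; count = 2; Bézout bound = 2.

deg(f) = 1, deg(g) = 2, so Bézout bound = 2.
Scan x ∈ F_7. For each x, list the y ∈ F_7 with f(x, y) ≡ 0 and those with g(x, y) ≡ 0 (mod 7); the common zeros in that column are the intersection.
  x = 0: f ≡ 0 at y ∈ {0}; g ≡ 0 at y ∈ ∅; common: ∅.
  x = 1: f ≡ 0 at y ∈ {1}; g ≡ 0 at y ∈ {1, 6}; common: {1}.
  x = 2: f ≡ 0 at y ∈ {2}; g ≡ 0 at y ∈ ∅; common: ∅.
  x = 3: f ≡ 0 at y ∈ {3}; g ≡ 0 at y ∈ {0, 3}; common: {3}.
  x = 4: f ≡ 0 at y ∈ {4}; g ≡ 0 at y ∈ {2, 6}; common: ∅.
  x = 5: f ≡ 0 at y ∈ {5}; g ≡ 0 at y ∈ ∅; common: ∅.
  x = 6: f ≡ 0 at y ∈ {6}; g ≡ 0 at y ∈ {1, 3}; common: ∅.
Collecting: common zeros = {(1, 1), (3, 3)}, so the count is 2.
Comparison with the Bézout bound: 2 ≤ 2 = deg(f)·deg(g), as expected for curves with no common component (the bound is attained).


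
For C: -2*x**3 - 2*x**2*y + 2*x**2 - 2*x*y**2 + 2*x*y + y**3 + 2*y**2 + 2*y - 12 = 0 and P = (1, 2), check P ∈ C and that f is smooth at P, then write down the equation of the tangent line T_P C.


Tangent line at P: -14*x + 14*y - 14 = 0.

Step 1: f(1, 2) = 0, so P lies on C.
Step 2: partial derivatives
  f_x(x, y) = -6*x**2 - 4*x*y + 4*x - 2*y**2 + 2*y, f_y(x, y) = -2*x**2 - 4*x*y + 2*x + 3*y**2 + 4*y + 2.
  f_x(P) = -14, f_y(P) = 14 (gradient nonzero, so P is smooth).
Step 3: tangent line at P: -14·(x − 1) + 14·(y − 2) = 0.
Expanding: -14*x + 14*y - 14 = 0.


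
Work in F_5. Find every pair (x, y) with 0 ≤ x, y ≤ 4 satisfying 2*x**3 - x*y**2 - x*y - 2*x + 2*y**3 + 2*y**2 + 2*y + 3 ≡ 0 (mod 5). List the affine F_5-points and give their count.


Affine F_5-points: {(1, 2), (2, 0)}; count = 2.

For each of the 25 pairs (x, y) ∈ F_5², evaluate f(x, y) mod 5. Record the zeros.
  x = 0: [0↦3, 1↦4, 2↦1, 3↦1, 4↦1]  zeros at y ∈ ∅
  x = 1: [0↦3, 1↦2, 2↦0, 3↦4, 4↦1]  zeros at y ∈ {2}
  x = 2: [0↦0, 1↦2, 2↦1, 3↦4, 4↦3]  zeros at y ∈ {0}
  x = 3: [0↦1, 1↦1, 2↦1, 3↦3, 4↦4]  zeros at y ∈ ∅
  x = 4: [0↦3, 1↦1, 2↦2, 3↦3, 4↦1]  zeros at y ∈ ∅
Collecting zeros: affine points = {(1, 2), (2, 0)}.
Total count |C(F_5)_aff| = 2.


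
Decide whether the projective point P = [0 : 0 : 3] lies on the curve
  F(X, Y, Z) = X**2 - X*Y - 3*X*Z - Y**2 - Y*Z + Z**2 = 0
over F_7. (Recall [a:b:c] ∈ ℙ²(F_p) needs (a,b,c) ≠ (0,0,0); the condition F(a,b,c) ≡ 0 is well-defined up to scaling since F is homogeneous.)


F(0,0,3) ≡ 2 (mod 7); P is NOT on the curve.

Evaluate F(0, 0, 3) term-by-term (mod 7).
  X**2 ↦ 1·0·1·1 = 0
  -X*Y ↦ -1·0·0·1 = 0
  -3*X*Z ↦ -3·0·1·3 = 0
  -Y**2 ↦ -1·1·0·1 = 0
  -Y*Z ↦ -1·1·0·3 = 0
  Z**2 ↦ 1·1·1·9 = 9
Sum: F(0, 0, 3) = (0) + (0) + (0) + (0) + (0) + (9) = 9.
Reducing mod 7: 9 ≡ 2 (mod 7).
Since F(a, b, c) ≡ 2 ≠ 0 (mod 7), P does NOT lie on the curve.


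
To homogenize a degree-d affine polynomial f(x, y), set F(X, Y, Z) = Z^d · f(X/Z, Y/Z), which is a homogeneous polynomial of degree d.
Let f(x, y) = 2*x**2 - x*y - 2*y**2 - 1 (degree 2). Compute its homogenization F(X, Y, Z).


F(X, Y, Z) = 2*X**2 - X*Y - 2*Y**2 - Z**2

deg(f) = 2.
Substitute x = X/Z, y = Y/Z into f, then multiply by Z^2.
  monomial 2·x^2·y^0 ↦ 2·X^2·Y^0·Z^0.
  monomial -1·x^1·y^1 ↦ -1·X^1·Y^1·Z^0.
  monomial -2·x^0·y^2 ↦ -2·X^0·Y^2·Z^0.
  monomial -1·x^0·y^0 ↦ -1·X^0·Y^0·Z^2.
Collecting: F(X, Y, Z) = 2*X**2 - X*Y - 2*Y**2 - Z**2.


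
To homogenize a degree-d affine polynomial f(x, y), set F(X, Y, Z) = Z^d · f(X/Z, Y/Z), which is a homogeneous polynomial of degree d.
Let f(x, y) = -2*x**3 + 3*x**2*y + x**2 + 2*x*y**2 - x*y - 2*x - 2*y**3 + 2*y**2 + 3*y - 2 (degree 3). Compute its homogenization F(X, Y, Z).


F(X, Y, Z) = -2*X**3 + 3*X**2*Y + X**2*Z + 2*X*Y**2 - X*Y*Z - 2*X*Z**2 - 2*Y**3 + 2*Y**2*Z + 3*Y*Z**2 - 2*Z**3

deg(f) = 3.
Substitute x = X/Z, y = Y/Z into f, then multiply by Z^3.
  monomial -2·x^3·y^0 ↦ -2·X^3·Y^0·Z^0.
  monomial 3·x^2·y^1 ↦ 3·X^2·Y^1·Z^0.
  monomial 1·x^2·y^0 ↦ 1·X^2·Y^0·Z^1.
  monomial 2·x^1·y^2 ↦ 2·X^1·Y^2·Z^0.
  monomial -1·x^1·y^1 ↦ -1·X^1·Y^1·Z^1.
  monomial -2·x^1·y^0 ↦ -2·X^1·Y^0·Z^2.
  monomial -2·x^0·y^3 ↦ -2·X^0·Y^3·Z^0.
  monomial 2·x^0·y^2 ↦ 2·X^0·Y^2·Z^1.
  monomial 3·x^0·y^1 ↦ 3·X^0·Y^1·Z^2.
  monomial -2·x^0·y^0 ↦ -2·X^0·Y^0·Z^3.
Collecting: F(X, Y, Z) = -2*X**3 + 3*X**2*Y + X**2*Z + 2*X*Y**2 - X*Y*Z - 2*X*Z**2 - 2*Y**3 + 2*Y**2*Z + 3*Y*Z**2 - 2*Z**3.


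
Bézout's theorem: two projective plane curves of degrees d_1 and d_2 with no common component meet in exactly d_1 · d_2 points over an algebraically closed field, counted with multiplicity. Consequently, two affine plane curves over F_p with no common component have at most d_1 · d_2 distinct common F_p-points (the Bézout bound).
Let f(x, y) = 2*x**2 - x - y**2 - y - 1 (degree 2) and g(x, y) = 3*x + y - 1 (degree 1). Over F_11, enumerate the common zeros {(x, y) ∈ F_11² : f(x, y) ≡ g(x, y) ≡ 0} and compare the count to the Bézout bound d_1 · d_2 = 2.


Common zeros: ∅; count = 0; Bézout bound = 2.

deg(f) = 2, deg(g) = 1, so Bézout bound = 2.
Scan x ∈ F_11. For each x, list the y ∈ F_11 with f(x, y) ≡ 0 and those with g(x, y) ≡ 0 (mod 11); the common zeros in that column are the intersection.
  x = 0: f ≡ 0 at y ∈ ∅; g ≡ 0 at y ∈ {1}; common: ∅.
  x = 1: f ≡ 0 at y ∈ {0, 10}; g ≡ 0 at y ∈ {9}; common: ∅.
  x = 2: f ≡ 0 at y ∈ ∅; g ≡ 0 at y ∈ {6}; common: ∅.
  x = 3: f ≡ 0 at y ∈ ∅; g ≡ 0 at y ∈ {3}; common: ∅.
  x = 4: f ≡ 0 at y ∈ ∅; g ≡ 0 at y ∈ {0}; common: ∅.
  x = 5: f ≡ 0 at y ∈ {0, 10}; g ≡ 0 at y ∈ {8}; common: ∅.
  x = 6: f ≡ 0 at y ∈ ∅; g ≡ 0 at y ∈ {5}; common: ∅.
  x = 7: f ≡ 0 at y ∈ {1, 9}; g ≡ 0 at y ∈ {2}; common: ∅.
  x = 8: f ≡ 0 at y ∈ {4, 6}; g ≡ 0 at y ∈ {10}; common: ∅.
  x = 9: f ≡ 0 at y ∈ {4, 6}; g ≡ 0 at y ∈ {7}; common: ∅.
  x = 10: f ≡ 0 at y ∈ {1, 9}; g ≡ 0 at y ∈ {4}; common: ∅.
Collecting: common zeros = ∅, so the count is 0.
Comparison with the Bézout bound: 0 ≤ 2 = deg(f)·deg(g), as expected for curves with no common component (the affine F_11-count falls short of the bound because intersections may lie at infinity, over extension fields, or carry multiplicity).


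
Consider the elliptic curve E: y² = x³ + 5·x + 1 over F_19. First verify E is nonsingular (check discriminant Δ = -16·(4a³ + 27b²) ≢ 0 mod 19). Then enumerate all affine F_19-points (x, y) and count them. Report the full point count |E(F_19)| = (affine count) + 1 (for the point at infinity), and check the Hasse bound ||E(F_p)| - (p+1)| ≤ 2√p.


Affine points = {(0, 1), (0, 18), (1, 8), (1, 11), (2, 0), (3, 9), (3, 10), (4, 3), (4, 16), (6, 0), (10, 5), (10, 14), (11, 0), (16, 4), (16, 15)}; affine count = 15; |E(F_19)| = 16.

Discriminant check: Δ ∝ 4a³ + 27b² = 4·5³ + 27·1² = 4·125 + 27·1 ≡ 14 (mod 19). Nonzero ⇒ E is nonsingular.
For each x ∈ F_19, compute rhs = x³ + 5·x + 1 mod 19, then count y ∈ F_19 with y² ≡ rhs.
  x = 0: rhs = 1, matching y values: 1, 18 (2 points).
  x = 1: rhs = 7, matching y values: 8, 11 (2 points).
  x = 2: rhs = 0, matching y values: 0 (1 points).
  x = 3: rhs = 5, matching y values: 9, 10 (2 points).
  x = 4: rhs = 9, matching y values: 3, 16 (2 points).
  x = 5: rhs = 18, matching y values: none (0 points).
  x = 6: rhs = 0, matching y values: 0 (1 points).
  x = 7: rhs = 18, matching y values: none (0 points).
  x = 8: rhs = 2, matching y values: none (0 points).
  x = 9: rhs = 15, matching y values: none (0 points).
  x = 10: rhs = 6, matching y values: 5, 14 (2 points).
  x = 11: rhs = 0, matching y values: 0 (1 points).
  x = 12: rhs = 3, matching y values: none (0 points).
  x = 13: rhs = 2, matching y values: none (0 points).
  x = 14: rhs = 3, matching y values: none (0 points).
  x = 15: rhs = 12, matching y values: none (0 points).
  x = 16: rhs = 16, matching y values: 4, 15 (2 points).
  x = 17: rhs = 2, matching y values: none (0 points).
  x = 18: rhs = 14, matching y values: none (0 points).
Total affine count: 15.
Full point count |E(F_19)| = 15 + 1 = 16.
Hasse bound: |16 − (19+1)| = |-4| = 4 ≤ 2√19 ≈ 8.7178 ✓.


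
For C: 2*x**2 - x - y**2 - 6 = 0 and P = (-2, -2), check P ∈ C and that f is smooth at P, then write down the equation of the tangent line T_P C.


Tangent line at P: -9*x + 4*y - 10 = 0.

Step 1: f(-2, -2) = 0, so P lies on C.
Step 2: partial derivatives
  f_x(x, y) = 4*x - 1, f_y(x, y) = -2*y.
  f_x(P) = -9, f_y(P) = 4 (gradient nonzero, so P is smooth).
Step 3: tangent line at P: -9·(x − -2) + 4·(y − -2) = 0.
Expanding: -9*x + 4*y - 10 = 0.


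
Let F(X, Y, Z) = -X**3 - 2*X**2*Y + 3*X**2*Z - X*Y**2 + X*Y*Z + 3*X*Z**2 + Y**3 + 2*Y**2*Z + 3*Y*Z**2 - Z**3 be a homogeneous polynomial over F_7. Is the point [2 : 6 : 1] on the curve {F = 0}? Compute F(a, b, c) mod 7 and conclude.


F(2,6,1) ≡ 4 (mod 7); P is NOT on the curve.

Evaluate F(2, 6, 1) term-by-term (mod 7).
  -X**3 ↦ -1·8·1·1 = -8
  -2*X**2*Y ↦ -2·4·6·1 = -48
  3*X**2*Z ↦ 3·4·1·1 = 12
  -X*Y**2 ↦ -1·2·36·1 = -72
  X*Y*Z ↦ 1·2·6·1 = 12
  3*X*Z**2 ↦ 3·2·1·1 = 6
  Y**3 ↦ 1·1·216·1 = 216
  2*Y**2*Z ↦ 2·1·36·1 = 72
  3*Y*Z**2 ↦ 3·1·6·1 = 18
  -Z**3 ↦ -1·1·1·1 = -1
Sum: F(2, 6, 1) = (-8) + (-48) + (12) + (-72) + (12) + (6) + (216) + (72) + (18) + (-1) = 207.
Reducing mod 7: 207 ≡ 4 (mod 7).
Since F(a, b, c) ≡ 4 ≠ 0 (mod 7), P does NOT lie on the curve.


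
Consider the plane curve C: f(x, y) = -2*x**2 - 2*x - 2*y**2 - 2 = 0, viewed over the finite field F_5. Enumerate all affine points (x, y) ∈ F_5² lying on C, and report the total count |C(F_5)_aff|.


Affine F_5-points: {(0, 2), (0, 3), (4, 2), (4, 3)}; count = 4.

For each of the 25 pairs (x, y) ∈ F_5², evaluate f(x, y) mod 5. Record the zeros.
  x = 0: [0↦3, 1↦1, 2↦0, 3↦0, 4↦1]  zeros at y ∈ {2, 3}
  x = 1: [0↦4, 1↦2, 2↦1, 3↦1, 4↦2]  zeros at y ∈ ∅
  x = 2: [0↦1, 1↦4, 2↦3, 3↦3, 4↦4]  zeros at y ∈ ∅
  x = 3: [0↦4, 1↦2, 2↦1, 3↦1, 4↦2]  zeros at y ∈ ∅
  x = 4: [0↦3, 1↦1, 2↦0, 3↦0, 4↦1]  zeros at y ∈ {2, 3}
Collecting zeros: affine points = {(0, 2), (0, 3), (4, 2), (4, 3)}.
Total count |C(F_5)_aff| = 4.


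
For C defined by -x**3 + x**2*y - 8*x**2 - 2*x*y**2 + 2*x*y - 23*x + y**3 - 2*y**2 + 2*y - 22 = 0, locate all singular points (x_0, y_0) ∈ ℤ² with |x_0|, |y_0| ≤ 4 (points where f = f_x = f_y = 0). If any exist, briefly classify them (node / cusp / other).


Singular points: {(-3, -1)}; classification: cusp.

Compute partial derivatives:
  f_x = -3*x**2 + 2*x*y - 16*x - 2*y**2 + 2*y - 23.
  f_y = x**2 - 4*x*y + 2*x + 3*y**2 - 4*y + 2.
Scan x_0 ∈ {−4, ..., 4}. For each x_0, f_y(x_0, y) is a polynomial in y; find its integer roots y ∈ {−4, ..., 4}, then test f_x and f at those candidates.
  x = -4: f_y(-4, y) = 3*y**2 + 12*y + 10; no integer root y with |y| ≤ 4.
  x = -3: f_y(-3, y) = 3*y**2 + 8*y + 5; vanishes at y ∈ {-1}. (-3, -1): f_x = 0, f = 0 — SINGULAR.
  x = -2: f_y(-2, y) = 3*y**2 + 4*y + 2; no integer root y with |y| ≤ 4.
  x = -1: f_y(-1, y) = 3*y**2 + 1; no integer root y with |y| ≤ 4.
  x = 0: f_y(0, y) = 3*y**2 - 4*y + 2; no integer root y with |y| ≤ 4.
  x = 1: f_y(1, y) = 3*y**2 - 8*y + 5; vanishes at y ∈ {1}. (1, 1): f_x = -40 ≠ 0.
  x = 2: f_y(2, y) = 3*y**2 - 12*y + 10; no integer root y with |y| ≤ 4.
  x = 3: f_y(3, y) = 3*y**2 - 16*y + 17; no integer root y with |y| ≤ 4.
  x = 4: f_y(4, y) = 3*y**2 - 20*y + 26; no integer root y with |y| ≤ 4.
Only singular point on the grid: (-3, -1).
Classify: substitute x = -3 + u, y = -1 + v and expand: f = -u**3 + u**2*v - 2*u*v**2 + v**3 + v**2.
No constant or linear terms (consistent with a singular point). Quadratic part: v**2. Cubic part: -u**3 + u**2*v - 2*u*v**2 + v**3.
The quadratic part v**2 is a perfect square, so there is a single (double) tangent line v = 0, i.e. y = -1. Restricting the cubic part to that line (v = 0) leaves -u**3 ≠ 0, so f is not divisible by v and the branch is v² ≈ u**3 to lowest order — this is a cusp.
Classification: cusp.


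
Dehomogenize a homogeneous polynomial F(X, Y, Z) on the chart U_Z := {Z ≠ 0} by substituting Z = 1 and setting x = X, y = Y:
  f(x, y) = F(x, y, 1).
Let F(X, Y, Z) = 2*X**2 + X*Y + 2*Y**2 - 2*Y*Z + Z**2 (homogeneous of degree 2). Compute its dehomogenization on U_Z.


f(x, y) = 2*x**2 + x*y + 2*y**2 - 2*y + 1

On U_Z we set Z = 1. Each monomial c·X^i·Y^j·Z^k in F becomes c·x^i·y^j·1^k = c·x^i·y^j.
Substituting Z = 1: F(X, Y, 1) = 2*x**2 + x*y + 2*y**2 - 2*y + 1.
Note: deg(f) ≤ deg(F) = 2; strict inequality happens when F is divisible by Z (lost terms).


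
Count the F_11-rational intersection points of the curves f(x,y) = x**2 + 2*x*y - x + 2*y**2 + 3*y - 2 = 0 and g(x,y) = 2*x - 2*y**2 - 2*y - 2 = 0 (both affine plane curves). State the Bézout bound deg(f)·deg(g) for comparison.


Common zeros: ∅; count = 0; Bézout bound = 4.

deg(f) = 2, deg(g) = 2, so Bézout bound = 4.
Scan x ∈ F_11. For each x, list the y ∈ F_11 with f(x, y) ≡ 0 and those with g(x, y) ≡ 0 (mod 11); the common zeros in that column are the intersection.
  x = 0: f ≡ 0 at y ∈ {6, 9}; g ≡ 0 at y ∈ ∅; common: ∅.
  x = 1: f ≡ 0 at y ∈ ∅; g ≡ 0 at y ∈ {0, 10}; common: ∅.
  x = 2: f ≡ 0 at y ∈ {0, 2}; g ≡ 0 at y ∈ {3, 7}; common: ∅.
  x = 3: f ≡ 0 at y ∈ {5, 7}; g ≡ 0 at y ∈ {1, 9}; common: ∅.
  x = 4: f ≡ 0 at y ∈ ∅; g ≡ 0 at y ∈ ∅; common: ∅.
  x = 5: f ≡ 0 at y ∈ {1, 9}; g ≡ 0 at y ∈ ∅; common: ∅.
  x = 6: f ≡ 0 at y ∈ {2, 7}; g ≡ 0 at y ∈ ∅; common: ∅.
  x = 7: f ≡ 0 at y ∈ ∅; g ≡ 0 at y ∈ {2, 8}; common: ∅.
  x = 8: f ≡ 0 at y ∈ ∅; g ≡ 0 at y ∈ ∅; common: ∅.
  x = 9: f ≡ 0 at y ∈ ∅; g ≡ 0 at y ∈ {5}; common: ∅.
  x = 10: f ≡ 0 at y ∈ {0, 5}; g ≡ 0 at y ∈ {4, 6}; common: ∅.
Collecting: common zeros = ∅, so the count is 0.
Comparison with the Bézout bound: 0 ≤ 4 = deg(f)·deg(g), as expected for curves with no common component (the affine F_11-count falls short of the bound because intersections may lie at infinity, over extension fields, or carry multiplicity).


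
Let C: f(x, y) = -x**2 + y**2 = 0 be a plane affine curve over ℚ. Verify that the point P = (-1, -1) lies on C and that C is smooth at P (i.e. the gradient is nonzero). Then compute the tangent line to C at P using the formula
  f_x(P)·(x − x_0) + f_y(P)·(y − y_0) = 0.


Tangent line at P: 2*x - 2*y = 0.

Step 1: f(-1, -1) = 0, so P lies on C.
Step 2: partial derivatives
  f_x(x, y) = -2*x, f_y(x, y) = 2*y.
  f_x(P) = 2, f_y(P) = -2 (gradient nonzero, so P is smooth).
Step 3: tangent line at P: 2·(x − -1) + -2·(y − -1) = 0.
Expanding: 2*x - 2*y = 0.


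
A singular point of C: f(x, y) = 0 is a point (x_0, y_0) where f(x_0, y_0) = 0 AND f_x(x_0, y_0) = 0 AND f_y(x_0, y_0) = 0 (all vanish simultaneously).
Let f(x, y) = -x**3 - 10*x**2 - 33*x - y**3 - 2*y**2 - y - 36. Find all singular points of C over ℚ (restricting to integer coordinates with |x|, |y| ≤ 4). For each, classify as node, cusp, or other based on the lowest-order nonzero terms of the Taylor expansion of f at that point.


Singular points: {(-3, -1)}; classification: node.

Compute partial derivatives:
  f_x = -3*x**2 - 20*x - 33.
  f_y = -3*y**2 - 4*y - 1.
Scan x_0 ∈ {−4, ..., 4}. For each x_0, f_y(x_0, y) is a polynomial in y; find its integer roots y ∈ {−4, ..., 4}, then test f_x and f at those candidates.
  x = -4: f_y(-4, y) = -3*y**2 - 4*y - 1; vanishes at y ∈ {-1}. (-4, -1): f_x = -1 ≠ 0.
  x = -3: f_y(-3, y) = -3*y**2 - 4*y - 1; vanishes at y ∈ {-1}. (-3, -1): f_x = 0, f = 0 — SINGULAR.
  x = -2: f_y(-2, y) = -3*y**2 - 4*y - 1; vanishes at y ∈ {-1}. (-2, -1): f_x = -5 ≠ 0.
  x = -1: f_y(-1, y) = -3*y**2 - 4*y - 1; vanishes at y ∈ {-1}. (-1, -1): f_x = -16 ≠ 0.
  x = 0: f_y(0, y) = -3*y**2 - 4*y - 1; vanishes at y ∈ {-1}. (0, -1): f_x = -33 ≠ 0.
  x = 1: f_y(1, y) = -3*y**2 - 4*y - 1; vanishes at y ∈ {-1}. (1, -1): f_x = -56 ≠ 0.
  x = 2: f_y(2, y) = -3*y**2 - 4*y - 1; vanishes at y ∈ {-1}. (2, -1): f_x = -85 ≠ 0.
  x = 3: f_y(3, y) = -3*y**2 - 4*y - 1; vanishes at y ∈ {-1}. (3, -1): f_x = -120 ≠ 0.
  x = 4: f_y(4, y) = -3*y**2 - 4*y - 1; vanishes at y ∈ {-1}. (4, -1): f_x = -161 ≠ 0.
Only singular point on the grid: (-3, -1).
Classify: substitute x = -3 + u, y = -1 + v and expand: f = -u**3 - u**2 - v**3 + v**2.
No constant or linear terms (consistent with a singular point). Quadratic part: -u**2 + v**2. Cubic part: -u**3 - v**3.
The quadratic part v**2 - u**2 = (v − u)(v + u) splits into two distinct linear factors, so there are two distinct tangent lines y − -1 = ±(x − -3) — this is a node (ordinary double point).
Classification: node.
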